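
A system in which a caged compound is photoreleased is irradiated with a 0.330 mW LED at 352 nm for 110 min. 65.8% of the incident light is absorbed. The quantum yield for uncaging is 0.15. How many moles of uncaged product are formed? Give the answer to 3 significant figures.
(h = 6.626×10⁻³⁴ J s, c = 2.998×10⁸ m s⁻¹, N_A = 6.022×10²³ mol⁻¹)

6.33×10⁻⁷ mol

Photon energy at 352 nm: hc/λ = (6.626×10⁻³⁴)(2.998×10⁸)/(352×10⁻⁹) = 5.643×10⁻¹⁹ J.
Energy delivered: (0.330 mW)(6600 s) = 2.178 J.
Photons incident: 2.178 / 5.643×10⁻¹⁹ = 3.860×10¹⁸, i.e. 3.860×10¹⁸/6.022×10²³ = 6.410×10⁻⁶ mol.
Photons absorbed: 0.658 × 6.410×10⁻⁶ = 4.218×10⁻⁶ mol.
Product: Φ × n_abs = 0.15 × 4.218×10⁻⁶ = 6.327×10⁻⁷ mol.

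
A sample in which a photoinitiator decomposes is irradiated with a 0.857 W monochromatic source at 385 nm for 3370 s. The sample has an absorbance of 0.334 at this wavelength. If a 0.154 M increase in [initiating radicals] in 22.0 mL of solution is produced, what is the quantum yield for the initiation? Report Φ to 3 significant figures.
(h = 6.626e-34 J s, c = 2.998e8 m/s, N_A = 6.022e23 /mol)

Product: (0.154 M)(0.022 L) = 0.003388 mol.
Photon energy at 385 nm: hc/λ = (6.626e-34)(2.998e8)/(385e-9) = 5.160e-19 J.
Energy delivered: (0.857 W)(3370 s) = 2888 J.
Photons incident: 2888 / 5.160e-19 = 5.597e21, i.e. 5.597e21/6.022e23 = 0.009294 mol.
Fraction absorbed: 1 − 10^(−0.334) = 0.5366.
Photons absorbed: 0.5366 × 0.009294 = 0.004987 mol.
Φ = 0.003388 mol / 0.004987 mol photons = 0.679.

Φ = 0.679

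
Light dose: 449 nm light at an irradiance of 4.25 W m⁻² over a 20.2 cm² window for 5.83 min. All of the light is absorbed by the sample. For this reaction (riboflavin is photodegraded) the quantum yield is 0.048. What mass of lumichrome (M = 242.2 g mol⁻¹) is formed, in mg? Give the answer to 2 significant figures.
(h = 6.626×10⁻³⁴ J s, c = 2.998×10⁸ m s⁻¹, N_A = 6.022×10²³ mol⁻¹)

Photon energy at 449 nm: hc/λ = (6.626×10⁻³⁴)(2.998×10⁸)/(449×10⁻⁹) = 4.424×10⁻¹⁹ J.
Energy delivered: (4.25 W m⁻²)(20.2×10⁻⁴ m²)(349.8 s) = 3.003 J.
Photons incident: 3.003 / 4.424×10⁻¹⁹ = 6.788×10¹⁸, i.e. 6.788×10¹⁸/6.022×10²³ = 1.127×10⁻⁵ mol.
Product: Φ × n_abs = 0.048 × 1.127×10⁻⁵ = 5.410×10⁻⁷ mol.
Mass: 5.410×10⁻⁷ × 242.2 = 1.310×10⁻⁴ g = 0.13 mg.

0.13 mg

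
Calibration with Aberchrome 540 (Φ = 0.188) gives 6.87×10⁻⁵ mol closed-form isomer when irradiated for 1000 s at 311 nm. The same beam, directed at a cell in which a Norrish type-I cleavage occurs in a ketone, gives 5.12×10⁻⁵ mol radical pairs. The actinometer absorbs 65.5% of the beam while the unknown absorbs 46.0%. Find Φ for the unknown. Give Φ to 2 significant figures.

Φ = 0.20

Photons absorbed by the actinometer: 6.87×10⁻⁵ / 0.188 = 3.654×10⁻⁴ mol.
Incident flux: 3.654×10⁻⁴ / 0.655 = 5.579×10⁻⁴ einstein.
Absorbed by unknown: 0.460 × 5.579×10⁻⁴ = 2.566×10⁻⁴ mol.
Φ(unknown) = 5.12×10⁻⁵ / 2.566×10⁻⁴ = 0.20.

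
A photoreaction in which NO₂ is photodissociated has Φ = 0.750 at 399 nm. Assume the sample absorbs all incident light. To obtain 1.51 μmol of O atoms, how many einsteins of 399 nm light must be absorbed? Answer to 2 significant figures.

Product: 1.51 μmol = 1.51×10⁻⁶ mol.
Photons that must be absorbed: 1.51×10⁻⁶ / 0.750 = 2.013×10⁻⁶ mol.

2.0×10⁻⁶ einstein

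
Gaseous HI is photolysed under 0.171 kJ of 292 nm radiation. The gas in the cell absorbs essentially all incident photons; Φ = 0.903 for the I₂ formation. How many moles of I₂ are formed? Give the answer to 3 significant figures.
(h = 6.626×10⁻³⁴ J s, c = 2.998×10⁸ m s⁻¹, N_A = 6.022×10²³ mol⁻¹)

Photon energy at 292 nm: hc/λ = (6.626×10⁻³⁴)(2.998×10⁸)/(292×10⁻⁹) = 6.803×10⁻¹⁹ J.
Incident energy: 0.171 kJ = 171 J.
Photons incident: 171 / 6.803×10⁻¹⁹ = 2.514×10²⁰, i.e. 2.514×10²⁰/6.022×10²³ = 4.175×10⁻⁴ mol.
Product: Φ × n_abs = 0.903 × 4.175×10⁻⁴ = 3.770×10⁻⁴ mol.

3.77×10⁻⁴ mol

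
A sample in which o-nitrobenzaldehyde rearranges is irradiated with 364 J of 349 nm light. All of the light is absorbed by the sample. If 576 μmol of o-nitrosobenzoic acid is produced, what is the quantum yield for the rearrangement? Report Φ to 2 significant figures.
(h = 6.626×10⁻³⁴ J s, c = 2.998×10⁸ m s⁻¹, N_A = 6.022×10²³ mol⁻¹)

Product: 576 μmol = 5.76×10⁻⁴ mol.
Photon energy at 349 nm: hc/λ = (6.626×10⁻³⁴)(2.998×10⁸)/(349×10⁻⁹) = 5.692×10⁻¹⁹ J.
Photons incident: 364 / 5.692×10⁻¹⁹ = 6.395×10²⁰, i.e. 6.395×10²⁰/6.022×10²³ = 0.001062 mol.
Φ = 5.76×10⁻⁴ mol / 0.001062 mol photons = 0.54.

Φ = 0.54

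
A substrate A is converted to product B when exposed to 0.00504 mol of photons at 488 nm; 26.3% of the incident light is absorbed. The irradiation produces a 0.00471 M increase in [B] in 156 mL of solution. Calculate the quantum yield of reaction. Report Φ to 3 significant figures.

Product: (0.00471 M)(0.156 L) = 7.348×10⁻⁴ mol.
Photons absorbed: 0.263 × 0.00504 = 0.001326 mol.
Φ = 7.348×10⁻⁴ mol / 0.001326 mol photons = 0.554.

Φ = 0.554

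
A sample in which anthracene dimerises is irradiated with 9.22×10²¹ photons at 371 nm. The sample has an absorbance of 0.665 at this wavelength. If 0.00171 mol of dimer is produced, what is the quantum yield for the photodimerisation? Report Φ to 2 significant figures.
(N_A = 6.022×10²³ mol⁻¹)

Φ = 0.14

Moles of photons: 9.22×10²¹ / 6.022×10²³ = 0.01531 mol.
Fraction absorbed: 1 − 10^(−0.665) = 0.7837.
Photons absorbed: 0.7837 × 0.01531 = 0.01200 mol.
Φ = 0.00171 mol / 0.01200 mol photons = 0.14.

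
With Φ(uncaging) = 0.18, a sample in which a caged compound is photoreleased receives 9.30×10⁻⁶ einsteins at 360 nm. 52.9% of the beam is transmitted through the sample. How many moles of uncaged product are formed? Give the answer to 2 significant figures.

Fraction absorbed: 1 − 52.9/100 = 0.4710.
Photons absorbed: 0.4710 × 9.30×10⁻⁶ = 4.380×10⁻⁶ mol.
Product: Φ × n_abs = 0.18 × 4.380×10⁻⁶ = 7.884×10⁻⁷ mol.

7.9×10⁻⁷ mol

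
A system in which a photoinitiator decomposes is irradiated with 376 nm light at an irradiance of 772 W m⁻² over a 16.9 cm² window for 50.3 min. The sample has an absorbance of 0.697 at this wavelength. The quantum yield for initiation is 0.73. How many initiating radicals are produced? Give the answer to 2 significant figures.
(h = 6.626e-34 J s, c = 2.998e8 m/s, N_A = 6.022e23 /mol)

4.3e21 initiating radicals

Photon energy at 376 nm: hc/λ = (6.626e-34)(2.998e8)/(376e-9) = 5.283e-19 J.
Energy delivered: (772 W m⁻²)(16.9e-4 m²)(3018 s) = 3938 J.
Photons incident: 3938 / 5.283e-19 = 7.454e21, i.e. 7.454e21/6.022e23 = 0.01238 mol.
Fraction absorbed: 1 − 10^(−0.697) = 0.7991.
Photons absorbed: 0.7991 × 0.01238 = 0.009893 mol.
Product: Φ × n_abs = 0.73 × 0.009893 = 0.007222 mol.
As a count: 0.007222 × 6.022e23 = 4.3e21.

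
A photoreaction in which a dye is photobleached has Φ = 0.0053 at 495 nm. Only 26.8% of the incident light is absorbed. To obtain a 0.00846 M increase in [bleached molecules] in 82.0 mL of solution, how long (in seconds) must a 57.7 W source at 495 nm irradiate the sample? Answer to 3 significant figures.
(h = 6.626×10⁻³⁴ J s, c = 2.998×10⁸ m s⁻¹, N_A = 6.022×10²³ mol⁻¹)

t ≈ 2050 s

Product: (0.00846 M)(0.082 L) = 6.937×10⁻⁴ mol.
Photons that must be absorbed: 6.937×10⁻⁴ / 0.0053 = 0.1309 mol.
Incident photons needed: 0.1309 / 0.268 = 0.4884 mol.
Photon energy: hc/λ = 4.013×10⁻¹⁹ J; per mole, 2.417×10⁵ J mol⁻¹.
Energy required: 0.4884 × 2.417×10⁵ = 1.180×10⁵ J.
Time: 1.180×10⁵ J / 57.7 W = 2050 s.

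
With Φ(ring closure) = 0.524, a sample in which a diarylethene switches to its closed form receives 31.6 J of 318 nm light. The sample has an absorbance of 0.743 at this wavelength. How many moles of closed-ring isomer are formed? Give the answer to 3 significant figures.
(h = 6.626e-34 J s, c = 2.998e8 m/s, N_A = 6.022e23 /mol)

Photon energy at 318 nm: hc/λ = (6.626e-34)(2.998e8)/(318e-9) = 6.247e-19 J.
Photons incident: 31.6 / 6.247e-19 = 5.058e19, i.e. 5.058e19/6.022e23 = 8.399e-5 mol.
Fraction absorbed: 1 − 10^(−0.743) = 0.8193.
Photons absorbed: 0.8193 × 8.399e-5 = 6.881e-5 mol.
Product: Φ × n_abs = 0.524 × 6.881e-5 = 3.606e-5 mol.

3.61e-5 mol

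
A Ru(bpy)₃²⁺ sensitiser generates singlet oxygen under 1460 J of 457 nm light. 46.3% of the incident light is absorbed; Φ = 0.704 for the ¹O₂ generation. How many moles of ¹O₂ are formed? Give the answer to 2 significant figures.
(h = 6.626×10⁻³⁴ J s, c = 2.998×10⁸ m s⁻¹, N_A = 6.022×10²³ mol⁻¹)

Photon energy at 457 nm: hc/λ = (6.626×10⁻³⁴)(2.998×10⁸)/(457×10⁻⁹) = 4.347×10⁻¹⁹ J.
Photons incident: 1460 / 4.347×10⁻¹⁹ = 3.359×10²¹, i.e. 3.359×10²¹/6.022×10²³ = 0.005578 mol.
Photons absorbed: 0.463 × 0.005578 = 0.002583 mol.
Product: Φ × n_abs = 0.704 × 0.002583 = 0.001818 mol.

0.0018 mol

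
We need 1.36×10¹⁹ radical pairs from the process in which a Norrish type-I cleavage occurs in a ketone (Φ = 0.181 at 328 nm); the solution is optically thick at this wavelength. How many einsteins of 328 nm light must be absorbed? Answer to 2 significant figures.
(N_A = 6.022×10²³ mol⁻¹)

Product: 1.36×10¹⁹ / 6.022×10²³ = 2.258×10⁻⁵ mol.
Photons that must be absorbed: 2.258×10⁻⁵ / 0.181 = 1.248×10⁻⁴ mol.

1.2×10⁻⁴ einstein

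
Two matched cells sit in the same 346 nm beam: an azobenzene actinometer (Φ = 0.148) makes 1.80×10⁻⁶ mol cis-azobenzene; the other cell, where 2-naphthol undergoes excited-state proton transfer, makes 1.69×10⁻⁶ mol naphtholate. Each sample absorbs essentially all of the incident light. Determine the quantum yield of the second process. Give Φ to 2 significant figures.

Φ = 0.14

Photons absorbed by the actinometer: 1.80×10⁻⁶ / 0.148 = 1.216×10⁻⁵ mol.
Φ(unknown) = 1.69×10⁻⁶ / 1.216×10⁻⁵ = 0.14.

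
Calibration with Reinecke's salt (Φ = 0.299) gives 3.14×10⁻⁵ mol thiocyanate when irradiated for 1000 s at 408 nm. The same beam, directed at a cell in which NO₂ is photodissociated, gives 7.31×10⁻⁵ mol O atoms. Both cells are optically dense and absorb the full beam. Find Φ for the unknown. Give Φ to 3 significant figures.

Photons absorbed by the actinometer: 3.14×10⁻⁵ / 0.299 = 1.050×10⁻⁴ mol.
Φ(unknown) = 7.31×10⁻⁵ / 1.050×10⁻⁴ = 0.696.

Φ = 0.696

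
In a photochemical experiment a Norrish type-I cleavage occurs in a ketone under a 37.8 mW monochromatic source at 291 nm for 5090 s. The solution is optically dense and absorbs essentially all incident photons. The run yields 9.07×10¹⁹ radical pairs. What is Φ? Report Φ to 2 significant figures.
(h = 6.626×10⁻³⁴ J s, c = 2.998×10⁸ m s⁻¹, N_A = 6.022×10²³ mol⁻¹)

Φ = 0.32

Product: 9.07×10¹⁹ / 6.022×10²³ = 1.506×10⁻⁴ mol.
Photon energy at 291 nm: hc/λ = (6.626×10⁻³⁴)(2.998×10⁸)/(291×10⁻⁹) = 6.826×10⁻¹⁹ J.
Energy delivered: (37.8 mW)(5090 s) = 192.4 J.
Photons incident: 192.4 / 6.826×10⁻¹⁹ = 2.819×10²⁰, i.e. 2.819×10²⁰/6.022×10²³ = 4.681×10⁻⁴ mol.
Φ = 1.506×10⁻⁴ mol / 4.681×10⁻⁴ mol photons = 0.32.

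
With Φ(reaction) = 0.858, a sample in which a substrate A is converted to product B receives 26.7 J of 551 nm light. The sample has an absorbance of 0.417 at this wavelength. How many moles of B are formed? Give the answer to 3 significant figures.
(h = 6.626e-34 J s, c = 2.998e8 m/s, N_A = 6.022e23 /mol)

6.51e-5 mol

Photon energy at 551 nm: hc/λ = (6.626e-34)(2.998e8)/(551e-9) = 3.605e-19 J.
Photons incident: 26.7 / 3.605e-19 = 7.406e19, i.e. 7.406e19/6.022e23 = 1.230e-4 mol.
Fraction absorbed: 1 − 10^(−0.417) = 0.6172.
Photons absorbed: 0.6172 × 1.230e-4 = 7.592e-5 mol.
Product: Φ × n_abs = 0.858 × 7.592e-5 = 6.514e-5 mol.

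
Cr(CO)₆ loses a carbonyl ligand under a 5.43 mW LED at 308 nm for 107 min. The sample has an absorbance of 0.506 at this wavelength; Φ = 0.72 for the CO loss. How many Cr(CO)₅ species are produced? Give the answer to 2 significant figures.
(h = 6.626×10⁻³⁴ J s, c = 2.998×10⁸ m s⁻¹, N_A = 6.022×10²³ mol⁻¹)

2.7×10¹⁹ species

Photon energy at 308 nm: hc/λ = (6.626×10⁻³⁴)(2.998×10⁸)/(308×10⁻⁹) = 6.450×10⁻¹⁹ J.
Energy delivered: (5.43 mW)(6420 s) = 34.86 J.
Photons incident: 34.86 / 6.450×10⁻¹⁹ = 5.405×10¹⁹, i.e. 5.405×10¹⁹/6.022×10²³ = 8.975×10⁻⁵ mol.
Fraction absorbed: 1 − 10^(−0.506) = 0.6881.
Photons absorbed: 0.6881 × 8.975×10⁻⁵ = 6.176×10⁻⁵ mol.
Product: Φ × n_abs = 0.72 × 6.176×10⁻⁵ = 4.447×10⁻⁵ mol.
As a count: 4.447×10⁻⁵ × 6.022×10²³ = 2.7×10¹⁹.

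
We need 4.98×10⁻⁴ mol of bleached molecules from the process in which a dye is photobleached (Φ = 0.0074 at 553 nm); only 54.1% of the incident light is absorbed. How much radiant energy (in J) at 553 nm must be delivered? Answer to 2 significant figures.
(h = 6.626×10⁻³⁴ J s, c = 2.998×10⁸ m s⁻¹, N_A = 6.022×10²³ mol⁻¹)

Photons that must be absorbed: 4.98×10⁻⁴ / 0.0074 = 0.06730 mol.
Incident photons needed: 0.06730 / 0.541 = 0.1244 mol.
Photon energy: hc/λ = 3.592×10⁻¹⁹ J; per mole, 2.163×10⁵ J mol⁻¹.
Energy required: 0.1244 × 2.163×10⁵ = 2.7×10⁴ J.

2.7×10⁴ J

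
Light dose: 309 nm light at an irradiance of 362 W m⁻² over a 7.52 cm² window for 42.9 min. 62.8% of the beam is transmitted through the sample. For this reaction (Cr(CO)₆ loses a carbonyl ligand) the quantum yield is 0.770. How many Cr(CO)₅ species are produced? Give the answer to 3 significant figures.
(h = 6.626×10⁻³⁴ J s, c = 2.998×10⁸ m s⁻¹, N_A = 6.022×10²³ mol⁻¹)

Photon energy at 309 nm: hc/λ = (6.626×10⁻³⁴)(2.998×10⁸)/(309×10⁻⁹) = 6.429×10⁻¹⁹ J.
Energy delivered: (362 W m⁻²)(7.52×10⁻⁴ m²)(2574 s) = 700.7 J.
Photons incident: 700.7 / 6.429×10⁻¹⁹ = 1.090×10²¹, i.e. 1.090×10²¹/6.022×10²³ = 0.001810 mol.
Fraction absorbed: 1 − 62.8/100 = 0.3720.
Photons absorbed: 0.3720 × 0.001810 = 6.733×10⁻⁴ mol.
Product: Φ × n_abs = 0.770 × 6.733×10⁻⁴ = 5.184×10⁻⁴ mol.
As a count: 5.184×10⁻⁴ × 6.022×10²³ = 3.12×10²⁰.

3.12×10²⁰ species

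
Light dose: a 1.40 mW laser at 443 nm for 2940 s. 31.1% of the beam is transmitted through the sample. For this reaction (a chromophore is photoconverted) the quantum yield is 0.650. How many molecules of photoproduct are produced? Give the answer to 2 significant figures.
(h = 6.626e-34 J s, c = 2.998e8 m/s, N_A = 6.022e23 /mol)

Photon energy at 443 nm: hc/λ = (6.626e-34)(2.998e8)/(443e-9) = 4.484e-19 J.
Energy delivered: (1.40 mW)(2940 s) = 4.116 J.
Photons incident: 4.116 / 4.484e-19 = 9.179e18, i.e. 9.179e18/6.022e23 = 1.524e-5 mol.
Fraction absorbed: 1 − 31.1/100 = 0.6890.
Photons absorbed: 0.6890 × 1.524e-5 = 1.050e-5 mol.
Product: Φ × n_abs = 0.650 × 1.050e-5 = 6.825e-6 mol.
As a count: 6.825e-6 × 6.022e23 = 4.1e18.

4.1e18 molecules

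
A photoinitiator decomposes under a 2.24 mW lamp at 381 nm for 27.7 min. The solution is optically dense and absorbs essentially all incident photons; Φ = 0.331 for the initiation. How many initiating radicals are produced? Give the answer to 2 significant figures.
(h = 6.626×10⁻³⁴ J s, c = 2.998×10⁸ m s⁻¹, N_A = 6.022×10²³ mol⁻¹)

Photon energy at 381 nm: hc/λ = (6.626×10⁻³⁴)(2.998×10⁸)/(381×10⁻⁹) = 5.214×10⁻¹⁹ J.
Energy delivered: (2.24 mW)(1662 s) = 3.723 J.
Photons incident: 3.723 / 5.214×10⁻¹⁹ = 7.140×10¹⁸, i.e. 7.140×10¹⁸/6.022×10²³ = 1.186×10⁻⁵ mol.
Product: Φ × n_abs = 0.331 × 1.186×10⁻⁵ = 3.926×10⁻⁶ mol.
As a count: 3.926×10⁻⁶ × 6.022×10²³ = 2.4×10¹⁸.

2.4×10¹⁸ initiating radicals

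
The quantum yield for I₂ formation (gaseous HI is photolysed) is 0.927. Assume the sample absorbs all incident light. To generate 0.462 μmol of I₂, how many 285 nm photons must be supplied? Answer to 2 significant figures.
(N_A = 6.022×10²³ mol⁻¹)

Product: 0.462 μmol = 4.62×10⁻⁷ mol.
Photons that must be absorbed: 4.62×10⁻⁷ / 0.927 = 4.984×10⁻⁷ mol.
Photon count: 4.984×10⁻⁷ × 6.022×10²³ = 3.0×10¹⁷.

3.0×10¹⁷ photons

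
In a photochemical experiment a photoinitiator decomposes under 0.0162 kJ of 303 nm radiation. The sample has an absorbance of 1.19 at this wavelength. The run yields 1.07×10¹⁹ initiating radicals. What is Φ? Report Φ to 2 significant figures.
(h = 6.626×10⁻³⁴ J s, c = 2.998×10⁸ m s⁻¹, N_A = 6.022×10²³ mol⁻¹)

Product: 1.07×10¹⁹ / 6.022×10²³ = 1.777×10⁻⁵ mol.
Photon energy at 303 nm: hc/λ = (6.626×10⁻³⁴)(2.998×10⁸)/(303×10⁻⁹) = 6.556×10⁻¹⁹ J.
Incident energy: 0.0162 kJ = 16.2 J.
Photons incident: 16.2 / 6.556×10⁻¹⁹ = 2.471×10¹⁹, i.e. 2.471×10¹⁹/6.022×10²³ = 4.103×10⁻⁵ mol.
Fraction absorbed: 1 − 10^(−1.19) = 0.9354.
Photons absorbed: 0.9354 × 4.103×10⁻⁵ = 3.838×10⁻⁵ mol.
Φ = 1.777×10⁻⁵ mol / 3.838×10⁻⁵ mol photons = 0.46.

Φ = 0.46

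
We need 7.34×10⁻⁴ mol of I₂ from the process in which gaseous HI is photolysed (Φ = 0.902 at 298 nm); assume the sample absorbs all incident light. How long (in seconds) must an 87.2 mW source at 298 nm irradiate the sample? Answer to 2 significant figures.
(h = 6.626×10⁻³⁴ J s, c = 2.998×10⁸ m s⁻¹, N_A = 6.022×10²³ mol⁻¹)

t ≈ 3700 s

Photons that must be absorbed: 7.34×10⁻⁴ / 0.902 = 8.137×10⁻⁴ mol.
Photon energy: hc/λ = 6.666×10⁻¹⁹ J; per mole, 4.014×10⁵ J mol⁻¹.
Energy required: 8.137×10⁻⁴ × 4.014×10⁵ = 326.6 J.
Time: 326.6 J / 0.0872 W = 3700 s.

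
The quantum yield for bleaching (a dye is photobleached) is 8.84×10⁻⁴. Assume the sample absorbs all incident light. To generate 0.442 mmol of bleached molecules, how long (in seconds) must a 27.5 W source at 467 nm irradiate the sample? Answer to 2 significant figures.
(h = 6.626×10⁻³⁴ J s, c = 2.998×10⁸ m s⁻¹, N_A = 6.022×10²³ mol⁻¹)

t ≈ 4700 s

Product: 0.442 mmol = 4.42×10⁻⁴ mol.
Photons that must be absorbed: 4.42×10⁻⁴ / 8.84×10⁻⁴ = 0.5000 mol.
Photon energy: hc/λ = 4.254×10⁻¹⁹ J; per mole, 2.562×10⁵ J mol⁻¹.
Energy required: 0.5000 × 2.562×10⁵ = 1.281×10⁵ J.
Time: 1.281×10⁵ J / 27.5 W = 4700 s.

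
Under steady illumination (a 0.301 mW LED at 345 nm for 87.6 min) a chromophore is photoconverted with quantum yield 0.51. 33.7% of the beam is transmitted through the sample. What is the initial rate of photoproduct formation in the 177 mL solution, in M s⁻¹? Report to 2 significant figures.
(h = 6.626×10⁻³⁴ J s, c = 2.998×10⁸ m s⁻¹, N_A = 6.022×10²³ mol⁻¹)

1.7×10⁻⁹ M s⁻¹

Photon energy at 345 nm: hc/λ = (6.626×10⁻³⁴)(2.998×10⁸)/(345×10⁻⁹) = 5.758×10⁻¹⁹ J.
Energy delivered: (0.301 mW)(5256 s) = 1.582 J.
Photons incident: 1.582 / 5.758×10⁻¹⁹ = 2.747×10¹⁸, i.e. 2.747×10¹⁸/6.022×10²³ = 4.562×10⁻⁶ mol.
Fraction absorbed: 1 − 33.7/100 = 0.6630.
Photons absorbed: 0.6630 × 4.562×10⁻⁶ = 3.025×10⁻⁶ mol.
Product formed: 0.51 × 3.025×10⁻⁶ = 1.543×10⁻⁶ mol.
Rate: 1.543×10⁻⁶ mol / (5256 s × 0.177 L) = 1.7×10⁻⁹ M s⁻¹.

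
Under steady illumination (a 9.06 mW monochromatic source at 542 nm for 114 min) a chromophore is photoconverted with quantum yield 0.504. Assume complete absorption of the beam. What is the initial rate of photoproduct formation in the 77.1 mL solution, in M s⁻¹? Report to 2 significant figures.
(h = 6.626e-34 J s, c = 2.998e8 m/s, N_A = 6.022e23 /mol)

2.7e-7 M s⁻¹

Photon energy at 542 nm: hc/λ = (6.626e-34)(2.998e8)/(542e-9) = 3.665e-19 J.
Energy delivered: (9.06 mW)(6840 s) = 61.97 J.
Photons incident: 61.97 / 3.665e-19 = 1.691e20, i.e. 1.691e20/6.022e23 = 2.808e-4 mol.
Product formed: 0.504 × 2.808e-4 = 1.415e-4 mol.
Rate: 1.415e-4 mol / (6840 s × 0.0771 L) = 2.7e-7 M s⁻¹.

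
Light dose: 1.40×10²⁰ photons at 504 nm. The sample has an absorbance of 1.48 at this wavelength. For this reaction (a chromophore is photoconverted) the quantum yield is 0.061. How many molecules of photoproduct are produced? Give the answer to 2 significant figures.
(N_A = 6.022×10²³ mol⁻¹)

8.3×10¹⁸ molecules

Moles of photons: 1.40×10²⁰ / 6.022×10²³ = 2.325×10⁻⁴ mol.
Fraction absorbed: 1 − 10^(−1.48) = 0.9669.
Photons absorbed: 0.9669 × 2.325×10⁻⁴ = 2.248×10⁻⁴ mol.
Product: Φ × n_abs = 0.061 × 2.248×10⁻⁴ = 1.371×10⁻⁵ mol.
As a count: 1.371×10⁻⁵ × 6.022×10²³ = 8.3×10¹⁸.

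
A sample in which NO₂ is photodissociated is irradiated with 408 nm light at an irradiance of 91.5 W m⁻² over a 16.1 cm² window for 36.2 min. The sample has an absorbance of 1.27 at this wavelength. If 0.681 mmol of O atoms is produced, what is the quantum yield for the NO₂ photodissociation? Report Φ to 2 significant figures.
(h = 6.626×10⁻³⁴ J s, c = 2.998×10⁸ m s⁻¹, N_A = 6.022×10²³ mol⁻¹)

Φ = 0.66

Product: 0.681 mmol = 6.81×10⁻⁴ mol.
Photon energy at 408 nm: hc/λ = (6.626×10⁻³⁴)(2.998×10⁸)/(408×10⁻⁹) = 4.869×10⁻¹⁹ J.
Energy delivered: (91.5 W m⁻²)(16.1×10⁻⁴ m²)(2172 s) = 320.0 J.
Photons incident: 320.0 / 4.869×10⁻¹⁹ = 6.572×10²⁰, i.e. 6.572×10²⁰/6.022×10²³ = 0.001091 mol.
Fraction absorbed: 1 − 10^(−1.27) = 0.9463.
Photons absorbed: 0.9463 × 0.001091 = 0.001032 mol.
Φ = 6.81×10⁻⁴ mol / 0.001032 mol photons = 0.66.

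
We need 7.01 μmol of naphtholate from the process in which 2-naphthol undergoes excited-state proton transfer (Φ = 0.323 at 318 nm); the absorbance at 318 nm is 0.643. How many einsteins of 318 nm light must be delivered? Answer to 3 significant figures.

Product: 7.01 μmol = 7.01e-6 mol.
Photons that must be absorbed: 7.01e-6 / 0.323 = 2.170e-5 mol.
Fraction absorbed: 1 − 10^(−0.643) = 0.7725.
Incident photons needed: 2.170e-5 / 0.7725 = 2.809e-5 mol.

2.81e-5 einstein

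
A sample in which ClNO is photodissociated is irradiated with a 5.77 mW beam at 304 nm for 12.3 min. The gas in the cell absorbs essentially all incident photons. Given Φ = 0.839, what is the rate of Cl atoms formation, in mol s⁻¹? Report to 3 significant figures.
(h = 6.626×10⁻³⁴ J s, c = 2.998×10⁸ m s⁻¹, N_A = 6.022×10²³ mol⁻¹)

1.23×10⁻⁸ mol s⁻¹

Photon energy at 304 nm: hc/λ = (6.626×10⁻³⁴)(2.998×10⁸)/(304×10⁻⁹) = 6.534×10⁻¹⁹ J.
Energy delivered: (5.77 mW)(738 s) = 4.258 J.
Photons incident: 4.258 / 6.534×10⁻¹⁹ = 6.517×10¹⁸, i.e. 6.517×10¹⁸/6.022×10²³ = 1.082×10⁻⁵ mol.
Product formed: 0.839 × 1.082×10⁻⁵ = 9.078×10⁻⁶ mol.
Rate: 9.078×10⁻⁶ / 738 s = 1.23×10⁻⁸ mol s⁻¹.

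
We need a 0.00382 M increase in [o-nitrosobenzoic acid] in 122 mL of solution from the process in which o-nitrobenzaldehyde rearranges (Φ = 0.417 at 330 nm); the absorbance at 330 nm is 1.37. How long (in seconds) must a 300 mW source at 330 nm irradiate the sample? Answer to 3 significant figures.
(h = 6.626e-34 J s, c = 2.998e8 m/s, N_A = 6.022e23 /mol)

Product: (0.00382 M)(0.122 L) = 4.660e-4 mol.
Photons that must be absorbed: 4.660e-4 / 0.417 = 0.001118 mol.
Fraction absorbed: 1 − 10^(−1.37) = 0.9573.
Incident photons needed: 0.001118 / 0.9573 = 0.001168 mol.
Photon energy: hc/λ = 6.020e-19 J; per mole, 3.625e5 J mol⁻¹.
Energy required: 0.001168 × 3.625e5 = 423.4 J.
Time: 423.4 J / 0.3 W = 1410 s.

t ≈ 1410 s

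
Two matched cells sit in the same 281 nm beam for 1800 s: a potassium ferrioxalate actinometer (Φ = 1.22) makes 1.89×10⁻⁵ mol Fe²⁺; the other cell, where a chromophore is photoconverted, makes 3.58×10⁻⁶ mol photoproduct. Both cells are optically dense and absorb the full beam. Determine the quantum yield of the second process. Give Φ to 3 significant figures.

Φ = 0.231

Photons absorbed by the actinometer: 1.89×10⁻⁵ / 1.22 = 1.549×10⁻⁵ mol.
Φ(unknown) = 3.58×10⁻⁶ / 1.549×10⁻⁵ = 0.231.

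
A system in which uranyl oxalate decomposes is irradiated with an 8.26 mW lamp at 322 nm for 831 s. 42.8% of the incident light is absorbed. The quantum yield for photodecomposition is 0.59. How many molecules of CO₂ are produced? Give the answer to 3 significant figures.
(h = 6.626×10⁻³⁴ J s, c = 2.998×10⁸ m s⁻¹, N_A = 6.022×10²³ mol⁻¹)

2.81×10¹⁸ molecules

Photon energy at 322 nm: hc/λ = (6.626×10⁻³⁴)(2.998×10⁸)/(322×10⁻⁹) = 6.169×10⁻¹⁹ J.
Energy delivered: (8.26 mW)(831 s) = 6.864 J.
Photons incident: 6.864 / 6.169×10⁻¹⁹ = 1.113×10¹⁹, i.e. 1.113×10¹⁹/6.022×10²³ = 1.848×10⁻⁵ mol.
Photons absorbed: 0.428 × 1.848×10⁻⁵ = 7.909×10⁻⁶ mol.
Product: Φ × n_abs = 0.59 × 7.909×10⁻⁶ = 4.666×10⁻⁶ mol.
As a count: 4.666×10⁻⁶ × 6.022×10²³ = 2.81×10¹⁸.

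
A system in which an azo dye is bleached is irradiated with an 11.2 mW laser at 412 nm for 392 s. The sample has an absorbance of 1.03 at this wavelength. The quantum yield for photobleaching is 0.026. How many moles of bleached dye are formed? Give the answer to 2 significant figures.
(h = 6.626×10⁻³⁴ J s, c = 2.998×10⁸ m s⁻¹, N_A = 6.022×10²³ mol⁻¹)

Photon energy at 412 nm: hc/λ = (6.626×10⁻³⁴)(2.998×10⁸)/(412×10⁻⁹) = 4.822×10⁻¹⁹ J.
Energy delivered: (11.2 mW)(392 s) = 4.390 J.
Photons incident: 4.390 / 4.822×10⁻¹⁹ = 9.104×10¹⁸, i.e. 9.104×10¹⁸/6.022×10²³ = 1.512×10⁻⁵ mol.
Fraction absorbed: 1 − 10^(−1.03) = 0.9067.
Photons absorbed: 0.9067 × 1.512×10⁻⁵ = 1.371×10⁻⁵ mol.
Product: Φ × n_abs = 0.026 × 1.371×10⁻⁵ = 3.565×10⁻⁷ mol.

3.6×10⁻⁷ mol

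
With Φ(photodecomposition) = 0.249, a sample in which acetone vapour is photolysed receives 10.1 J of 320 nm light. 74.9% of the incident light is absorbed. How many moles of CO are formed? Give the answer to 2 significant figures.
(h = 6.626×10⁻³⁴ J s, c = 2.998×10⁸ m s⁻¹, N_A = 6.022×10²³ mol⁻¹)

Photon energy at 320 nm: hc/λ = (6.626×10⁻³⁴)(2.998×10⁸)/(320×10⁻⁹) = 6.208×10⁻¹⁹ J.
Photons incident: 10.1 / 6.208×10⁻¹⁹ = 1.627×10¹⁹, i.e. 1.627×10¹⁹/6.022×10²³ = 2.702×10⁻⁵ mol.
Photons absorbed: 0.749 × 2.702×10⁻⁵ = 2.024×10⁻⁵ mol.
Product: Φ × n_abs = 0.249 × 2.024×10⁻⁵ = 5.040×10⁻⁶ mol.

5.0×10⁻⁶ mol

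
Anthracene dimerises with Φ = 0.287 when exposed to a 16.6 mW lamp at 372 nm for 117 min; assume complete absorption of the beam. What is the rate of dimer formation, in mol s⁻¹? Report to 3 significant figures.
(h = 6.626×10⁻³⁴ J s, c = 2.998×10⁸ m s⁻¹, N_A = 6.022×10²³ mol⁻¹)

1.48×10⁻⁸ mol s⁻¹

Photon energy at 372 nm: hc/λ = (6.626×10⁻³⁴)(2.998×10⁸)/(372×10⁻⁹) = 5.340×10⁻¹⁹ J.
Energy delivered: (16.6 mW)(7020 s) = 116.5 J.
Photons incident: 116.5 / 5.340×10⁻¹⁹ = 2.182×10²⁰, i.e. 2.182×10²⁰/6.022×10²³ = 3.623×10⁻⁴ mol.
Product formed: 0.287 × 3.623×10⁻⁴ = 1.040×10⁻⁴ mol.
Rate: 1.040×10⁻⁴ / 7020 s = 1.48×10⁻⁸ mol s⁻¹.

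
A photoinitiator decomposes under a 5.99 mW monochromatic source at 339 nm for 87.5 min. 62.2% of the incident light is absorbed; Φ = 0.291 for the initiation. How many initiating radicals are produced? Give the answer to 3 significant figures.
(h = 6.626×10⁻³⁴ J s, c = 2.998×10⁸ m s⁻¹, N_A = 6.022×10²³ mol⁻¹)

9.71×10¹⁸ initiating radicals

Photon energy at 339 nm: hc/λ = (6.626×10⁻³⁴)(2.998×10⁸)/(339×10⁻⁹) = 5.860×10⁻¹⁹ J.
Energy delivered: (5.99 mW)(5250 s) = 31.45 J.
Photons incident: 31.45 / 5.860×10⁻¹⁹ = 5.367×10¹⁹, i.e. 5.367×10¹⁹/6.022×10²³ = 8.912×10⁻⁵ mol.
Photons absorbed: 0.622 × 8.912×10⁻⁵ = 5.543×10⁻⁵ mol.
Product: Φ × n_abs = 0.291 × 5.543×10⁻⁵ = 1.613×10⁻⁵ mol.
As a count: 1.613×10⁻⁵ × 6.022×10²³ = 9.71×10¹⁸.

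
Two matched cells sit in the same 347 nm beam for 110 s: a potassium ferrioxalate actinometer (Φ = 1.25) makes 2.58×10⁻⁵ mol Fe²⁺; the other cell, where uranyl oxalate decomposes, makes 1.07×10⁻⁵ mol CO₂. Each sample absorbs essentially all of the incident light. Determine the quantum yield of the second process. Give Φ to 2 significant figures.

Φ = 0.52

Photons absorbed by the actinometer: 2.58×10⁻⁵ / 1.25 = 2.064×10⁻⁵ mol.
Φ(unknown) = 1.07×10⁻⁵ / 2.064×10⁻⁵ = 0.52.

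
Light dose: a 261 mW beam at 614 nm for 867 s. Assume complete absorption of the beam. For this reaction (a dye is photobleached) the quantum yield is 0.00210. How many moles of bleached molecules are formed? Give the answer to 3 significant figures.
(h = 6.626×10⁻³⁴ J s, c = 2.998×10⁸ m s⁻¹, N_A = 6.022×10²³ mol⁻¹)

Photon energy at 614 nm: hc/λ = (6.626×10⁻³⁴)(2.998×10⁸)/(614×10⁻⁹) = 3.235×10⁻¹⁹ J.
Energy delivered: (261 mW)(867 s) = 226.3 J.
Photons incident: 226.3 / 3.235×10⁻¹⁹ = 6.995×10²⁰, i.e. 6.995×10²⁰/6.022×10²³ = 0.001162 mol.
Product: Φ × n_abs = 0.00210 × 0.001162 = 2.440×10⁻⁶ mol.

2.44×10⁻⁶ mol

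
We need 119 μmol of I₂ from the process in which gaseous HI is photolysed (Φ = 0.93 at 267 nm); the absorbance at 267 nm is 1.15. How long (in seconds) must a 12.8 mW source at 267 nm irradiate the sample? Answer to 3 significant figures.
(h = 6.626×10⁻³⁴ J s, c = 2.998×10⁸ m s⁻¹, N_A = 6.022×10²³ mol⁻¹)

t ≈ 4820 s

Product: 119 μmol = 1.19×10⁻⁴ mol.
Photons that must be absorbed: 1.19×10⁻⁴ / 0.93 = 1.280×10⁻⁴ mol.
Fraction absorbed: 1 − 10^(−1.15) = 0.9292.
Incident photons needed: 1.280×10⁻⁴ / 0.9292 = 1.378×10⁻⁴ mol.
Photon energy: hc/λ = 7.440×10⁻¹⁹ J; per mole, 4.480×10⁵ J mol⁻¹.
Energy required: 1.378×10⁻⁴ × 4.480×10⁵ = 61.73 J.
Time: 61.73 J / 0.0128 W = 4820 s.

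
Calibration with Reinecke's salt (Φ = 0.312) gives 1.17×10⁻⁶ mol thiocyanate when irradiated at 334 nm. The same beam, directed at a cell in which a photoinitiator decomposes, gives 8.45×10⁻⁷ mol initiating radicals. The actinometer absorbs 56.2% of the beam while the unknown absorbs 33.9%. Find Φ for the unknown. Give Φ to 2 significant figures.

Photons absorbed by the actinometer: 1.17×10⁻⁶ / 0.312 = 3.750×10⁻⁶ mol.
Incident flux: 3.750×10⁻⁶ / 0.562 = 6.673×10⁻⁶ einstein.
Absorbed by unknown: 0.339 × 6.673×10⁻⁶ = 2.262×10⁻⁶ mol.
Φ(unknown) = 8.45×10⁻⁷ / 2.262×10⁻⁶ = 0.37.

Φ = 0.37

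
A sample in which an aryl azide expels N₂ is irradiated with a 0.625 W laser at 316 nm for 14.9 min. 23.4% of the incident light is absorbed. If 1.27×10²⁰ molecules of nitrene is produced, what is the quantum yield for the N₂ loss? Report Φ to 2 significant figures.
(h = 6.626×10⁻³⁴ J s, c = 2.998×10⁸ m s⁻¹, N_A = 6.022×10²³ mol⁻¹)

Product: 1.27×10²⁰ / 6.022×10²³ = 2.109×10⁻⁴ mol.
Photon energy at 316 nm: hc/λ = (6.626×10⁻³⁴)(2.998×10⁸)/(316×10⁻⁹) = 6.286×10⁻¹⁹ J.
Energy delivered: (0.625 W)(894 s) = 558.8 J.
Photons incident: 558.8 / 6.286×10⁻¹⁹ = 8.890×10²⁰, i.e. 8.890×10²⁰/6.022×10²³ = 0.001476 mol.
Photons absorbed: 0.234 × 0.001476 = 3.454×10⁻⁴ mol.
Φ = 2.109×10⁻⁴ mol / 3.454×10⁻⁴ mol photons = 0.61.

Φ = 0.61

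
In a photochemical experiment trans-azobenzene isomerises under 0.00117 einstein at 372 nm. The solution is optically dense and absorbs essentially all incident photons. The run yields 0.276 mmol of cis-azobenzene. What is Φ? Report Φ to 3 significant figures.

Φ = 0.236

Product: 0.276 mmol = 2.76e-4 mol.
Φ = 2.76e-4 mol / 0.00117 mol photons = 0.236.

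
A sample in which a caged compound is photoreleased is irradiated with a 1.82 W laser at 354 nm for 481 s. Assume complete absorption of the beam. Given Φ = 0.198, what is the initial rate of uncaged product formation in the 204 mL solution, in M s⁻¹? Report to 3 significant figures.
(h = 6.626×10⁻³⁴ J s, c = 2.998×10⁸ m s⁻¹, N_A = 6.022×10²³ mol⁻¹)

Photon energy at 354 nm: hc/λ = (6.626×10⁻³⁴)(2.998×10⁸)/(354×10⁻⁹) = 5.612×10⁻¹⁹ J.
Energy delivered: (1.82 W)(481 s) = 875.4 J.
Photons incident: 875.4 / 5.612×10⁻¹⁹ = 1.560×10²¹, i.e. 1.560×10²¹/6.022×10²³ = 0.002591 mol.
Product formed: 0.198 × 0.002591 = 5.130×10⁻⁴ mol.
Rate: 5.130×10⁻⁴ mol / (481 s × 0.204 L) = 5.23×10⁻⁶ M s⁻¹.

5.23×10⁻⁶ M s⁻¹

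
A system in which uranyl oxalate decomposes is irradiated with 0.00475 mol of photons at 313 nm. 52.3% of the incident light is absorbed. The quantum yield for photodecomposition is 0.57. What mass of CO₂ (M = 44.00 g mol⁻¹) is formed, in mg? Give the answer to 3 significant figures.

Photons absorbed: 0.523 × 0.00475 = 0.002484 mol.
Product: Φ × n_abs = 0.57 × 0.002484 = 0.001416 mol.
Mass: 0.001416 × 44.00 = 0.06230 g = 62.3 mg.

62.3 mg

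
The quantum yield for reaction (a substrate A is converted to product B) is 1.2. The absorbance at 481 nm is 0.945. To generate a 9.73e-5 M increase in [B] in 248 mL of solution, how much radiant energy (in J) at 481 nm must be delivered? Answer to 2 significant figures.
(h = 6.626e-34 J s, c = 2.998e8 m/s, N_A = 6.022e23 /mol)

Product: (9.73e-5 M)(0.248 L) = 2.413e-5 mol.
Photons that must be absorbed: 2.413e-5 / 1.2 = 2.011e-5 mol.
Fraction absorbed: 1 − 10^(−0.945) = 0.8865.
Incident photons needed: 2.011e-5 / 0.8865 = 2.268e-5 mol.
Photon energy: hc/λ = 4.130e-19 J; per mole, 2.487e5 J mol⁻¹.
Energy required: 2.268e-5 × 2.487e5 = 5.6 J.

5.6 J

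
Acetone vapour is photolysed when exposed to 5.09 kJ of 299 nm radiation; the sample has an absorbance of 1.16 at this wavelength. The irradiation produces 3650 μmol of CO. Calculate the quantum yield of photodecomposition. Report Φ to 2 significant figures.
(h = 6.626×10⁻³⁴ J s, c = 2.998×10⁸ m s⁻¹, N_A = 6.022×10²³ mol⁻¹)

Φ = 0.31

Product: 3650 μmol = 0.00365 mol.
Photon energy at 299 nm: hc/λ = (6.626×10⁻³⁴)(2.998×10⁸)/(299×10⁻⁹) = 6.644×10⁻¹⁹ J.
Incident energy: 5.09 kJ = 5090 J.
Photons incident: 5090 / 6.644×10⁻¹⁹ = 7.661×10²¹, i.e. 7.661×10²¹/6.022×10²³ = 0.01272 mol.
Fraction absorbed: 1 − 10^(−1.16) = 0.9308.
Photons absorbed: 0.9308 × 0.01272 = 0.01184 mol.
Φ = 0.00365 mol / 0.01184 mol photons = 0.31.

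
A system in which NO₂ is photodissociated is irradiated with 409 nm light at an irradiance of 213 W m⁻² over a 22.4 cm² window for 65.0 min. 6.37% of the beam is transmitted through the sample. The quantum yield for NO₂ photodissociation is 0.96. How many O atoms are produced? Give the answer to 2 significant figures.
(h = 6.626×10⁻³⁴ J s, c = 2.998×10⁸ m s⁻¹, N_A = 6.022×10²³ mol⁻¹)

3.4×10²¹ atoms

Photon energy at 409 nm: hc/λ = (6.626×10⁻³⁴)(2.998×10⁸)/(409×10⁻⁹) = 4.857×10⁻¹⁹ J.
Energy delivered: (213 W m⁻²)(22.4×10⁻⁴ m²)(3900 s) = 1861 J.
Photons incident: 1861 / 4.857×10⁻¹⁹ = 3.832×10²¹, i.e. 3.832×10²¹/6.022×10²³ = 0.006363 mol.
Fraction absorbed: 1 − 6.37/100 = 0.9363.
Photons absorbed: 0.9363 × 0.006363 = 0.005958 mol.
Product: Φ × n_abs = 0.96 × 0.005958 = 0.005720 mol.
As a count: 0.005720 × 6.022×10²³ = 3.4×10²¹.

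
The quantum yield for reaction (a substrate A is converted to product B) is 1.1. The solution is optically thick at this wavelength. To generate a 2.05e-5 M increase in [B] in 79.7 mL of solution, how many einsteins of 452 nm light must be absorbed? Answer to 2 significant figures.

Product: (2.05e-5 M)(0.0797 L) = 1.634e-6 mol.
Photons that must be absorbed: 1.634e-6 / 1.1 = 1.485e-6 mol.

1.5e-6 einstein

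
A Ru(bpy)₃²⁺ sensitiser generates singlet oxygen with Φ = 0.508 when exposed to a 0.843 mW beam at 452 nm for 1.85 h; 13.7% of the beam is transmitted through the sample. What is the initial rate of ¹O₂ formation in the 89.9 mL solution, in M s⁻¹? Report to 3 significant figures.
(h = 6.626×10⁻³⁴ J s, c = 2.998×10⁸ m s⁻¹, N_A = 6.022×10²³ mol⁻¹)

1.55×10⁻⁸ M s⁻¹

Photon energy at 452 nm: hc/λ = (6.626×10⁻³⁴)(2.998×10⁸)/(452×10⁻⁹) = 4.395×10⁻¹⁹ J.
Energy delivered: (0.843 mW)(6660 s) = 5.614 J.
Photons incident: 5.614 / 4.395×10⁻¹⁹ = 1.277×10¹⁹, i.e. 1.277×10¹⁹/6.022×10²³ = 2.121×10⁻⁵ mol.
Fraction absorbed: 1 − 13.7/100 = 0.8630.
Photons absorbed: 0.8630 × 2.121×10⁻⁵ = 1.830×10⁻⁵ mol.
Product formed: 0.508 × 1.830×10⁻⁵ = 9.296×10⁻⁶ mol.
Rate: 9.296×10⁻⁶ mol / (6660 s × 0.0899 L) = 1.55×10⁻⁸ M s⁻¹.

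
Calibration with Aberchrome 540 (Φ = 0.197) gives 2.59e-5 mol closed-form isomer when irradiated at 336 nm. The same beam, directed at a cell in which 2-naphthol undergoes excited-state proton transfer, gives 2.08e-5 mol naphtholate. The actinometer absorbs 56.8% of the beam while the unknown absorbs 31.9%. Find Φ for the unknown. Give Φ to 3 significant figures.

Photons absorbed by the actinometer: 2.59e-5 / 0.197 = 1.315e-4 mol.
Incident flux: 1.315e-4 / 0.568 = 2.315e-4 einstein.
Absorbed by unknown: 0.319 × 2.315e-4 = 7.385e-5 mol.
Φ(unknown) = 2.08e-5 / 7.385e-5 = 0.282.

Φ = 0.282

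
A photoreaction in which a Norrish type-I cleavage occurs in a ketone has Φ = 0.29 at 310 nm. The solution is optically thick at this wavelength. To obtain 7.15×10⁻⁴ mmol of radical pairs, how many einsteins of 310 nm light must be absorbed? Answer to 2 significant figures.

2.5×10⁻⁶ einstein

Product: 7.15×10⁻⁴ mmol = 7.15×10⁻⁷ mol.
Photons that must be absorbed: 7.15×10⁻⁷ / 0.29 = 2.466×10⁻⁶ mol.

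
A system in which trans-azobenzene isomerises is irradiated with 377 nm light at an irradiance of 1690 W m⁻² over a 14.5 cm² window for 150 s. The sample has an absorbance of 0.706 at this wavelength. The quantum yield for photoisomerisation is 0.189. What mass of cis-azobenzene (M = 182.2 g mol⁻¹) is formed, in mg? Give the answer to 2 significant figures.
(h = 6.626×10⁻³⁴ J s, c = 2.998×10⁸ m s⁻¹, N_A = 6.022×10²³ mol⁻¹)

Photon energy at 377 nm: hc/λ = (6.626×10⁻³⁴)(2.998×10⁸)/(377×10⁻⁹) = 5.269×10⁻¹⁹ J.
Energy delivered: (1690 W m⁻²)(14.5×10⁻⁴ m²)(150 s) = 367.6 J.
Photons incident: 367.6 / 5.269×10⁻¹⁹ = 6.977×10²⁰, i.e. 6.977×10²⁰/6.022×10²³ = 0.001159 mol.
Fraction absorbed: 1 − 10^(−0.706) = 0.8032.
Photons absorbed: 0.8032 × 0.001159 = 9.309×10⁻⁴ mol.
Product: Φ × n_abs = 0.189 × 9.309×10⁻⁴ = 1.759×10⁻⁴ mol.
Mass: 1.759×10⁻⁴ × 182.2 = 0.03205 g = 32 mg.

32 mg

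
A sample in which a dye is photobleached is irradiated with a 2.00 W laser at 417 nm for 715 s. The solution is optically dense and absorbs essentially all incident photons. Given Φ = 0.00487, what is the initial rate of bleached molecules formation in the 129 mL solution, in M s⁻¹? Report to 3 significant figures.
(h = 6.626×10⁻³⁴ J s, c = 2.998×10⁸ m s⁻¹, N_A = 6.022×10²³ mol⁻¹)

Photon energy at 417 nm: hc/λ = (6.626×10⁻³⁴)(2.998×10⁸)/(417×10⁻⁹) = 4.764×10⁻¹⁹ J.
Energy delivered: (2.00 W)(715 s) = 1430 J.
Photons incident: 1430 / 4.764×10⁻¹⁹ = 3.002×10²¹, i.e. 3.002×10²¹/6.022×10²³ = 0.004985 mol.
Product formed: 0.00487 × 0.004985 = 2.428×10⁻⁵ mol.
Rate: 2.428×10⁻⁵ mol / (715 s × 0.129 L) = 2.63×10⁻⁷ M s⁻¹.

2.63×10⁻⁷ M s⁻¹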